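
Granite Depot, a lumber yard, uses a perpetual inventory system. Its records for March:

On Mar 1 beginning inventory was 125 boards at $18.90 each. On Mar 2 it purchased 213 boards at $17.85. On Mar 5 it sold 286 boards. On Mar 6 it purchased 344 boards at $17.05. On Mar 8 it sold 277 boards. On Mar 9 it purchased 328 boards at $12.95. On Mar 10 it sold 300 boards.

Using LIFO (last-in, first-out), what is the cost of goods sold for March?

COGS = $13,789.60

Mar 5, 286 sold [LIFO — newest first]: 213 @ $17.85 + 73 @ $18.90 = $5,181.75
Mar 8, 277 sold [LIFO — newest first]: 277 @ $17.05 = $4,722.85
Mar 10, 300 sold [LIFO — newest first]: 300 @ $12.95 = $3,885.00
Total COGS = $5,181.75 + $4,722.85 + $3,885.00 = $13,789.60
Ending inventory: 52 @ $18.90 + 67 @ $17.05 + 28 @ $12.95 = $2,487.75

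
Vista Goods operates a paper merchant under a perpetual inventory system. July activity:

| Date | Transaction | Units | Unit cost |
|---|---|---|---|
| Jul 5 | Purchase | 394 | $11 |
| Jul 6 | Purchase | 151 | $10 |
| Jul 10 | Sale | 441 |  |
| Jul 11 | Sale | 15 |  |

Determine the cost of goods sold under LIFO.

Jul 10, 441 sold [LIFO — newest first]: 151 @ $10 + 290 @ $11 = $4,700
Jul 11, 15 sold [LIFO — newest first]: 15 @ $11 = $165
Total COGS = $4,700 + $165 = $4,865
Ending inventory: 89 @ $11 = $979
Check: goods available $5,844 = COGS $4,865 + ending $979

COGS = $4,865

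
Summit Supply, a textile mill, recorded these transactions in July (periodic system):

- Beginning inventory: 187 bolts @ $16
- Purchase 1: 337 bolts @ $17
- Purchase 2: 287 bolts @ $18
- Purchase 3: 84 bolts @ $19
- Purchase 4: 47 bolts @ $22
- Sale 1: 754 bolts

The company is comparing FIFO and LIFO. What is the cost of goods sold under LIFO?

COGS = $13,508

FIFO COGS: 187 @ $16 + 337 @ $17 + 230 @ $18 = $12,861
LIFO COGS: 47 @ $22 + 84 @ $19 + 287 @ $18 + 336 @ $17 = $13,508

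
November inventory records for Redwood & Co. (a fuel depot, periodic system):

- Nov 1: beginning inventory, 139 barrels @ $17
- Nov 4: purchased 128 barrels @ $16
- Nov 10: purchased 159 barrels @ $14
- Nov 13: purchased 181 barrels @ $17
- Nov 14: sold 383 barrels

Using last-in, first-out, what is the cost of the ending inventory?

Nov 14, 383 sold [LIFO — newest first]: 181 @ $17 + 159 @ $14 + 43 @ $16 = $5,991
Ending inventory: 139 @ $17 + 85 @ $16 = $3,723

Ending inventory = $3,723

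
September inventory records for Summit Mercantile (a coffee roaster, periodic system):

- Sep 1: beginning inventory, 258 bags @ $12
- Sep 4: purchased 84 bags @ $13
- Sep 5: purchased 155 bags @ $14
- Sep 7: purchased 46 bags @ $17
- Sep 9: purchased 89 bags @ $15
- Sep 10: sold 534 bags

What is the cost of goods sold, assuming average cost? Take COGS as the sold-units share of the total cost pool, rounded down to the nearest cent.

COGS = $7,160.83

Sep 10, sell 534: 534/632 × $8,475.00 → $7,160.83
Ending inventory (cost pool remaining) = $1,314.17
Check: goods available $8,475.00 = COGS $7,160.83 + ending $1,314.17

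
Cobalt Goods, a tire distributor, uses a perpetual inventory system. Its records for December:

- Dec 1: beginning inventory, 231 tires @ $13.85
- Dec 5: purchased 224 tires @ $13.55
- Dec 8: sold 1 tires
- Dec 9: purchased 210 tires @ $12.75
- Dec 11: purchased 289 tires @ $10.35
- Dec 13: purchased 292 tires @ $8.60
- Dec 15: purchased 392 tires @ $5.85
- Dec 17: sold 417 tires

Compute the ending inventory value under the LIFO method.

Dec 8, 1 sold [LIFO — newest first]: 1 @ $13.55 = $13.55
Dec 17, 417 sold [LIFO — newest first]: 392 @ $5.85 + 25 @ $8.60 = $2,508.20
Total COGS = $13.55 + $2,508.20 = $2,521.75
Ending inventory: 231 @ $13.85 + 223 @ $13.55 + 210 @ $12.75 + 289 @ $10.35 + 267 @ $8.60 = $14,185.85

Ending inventory = $14,185.85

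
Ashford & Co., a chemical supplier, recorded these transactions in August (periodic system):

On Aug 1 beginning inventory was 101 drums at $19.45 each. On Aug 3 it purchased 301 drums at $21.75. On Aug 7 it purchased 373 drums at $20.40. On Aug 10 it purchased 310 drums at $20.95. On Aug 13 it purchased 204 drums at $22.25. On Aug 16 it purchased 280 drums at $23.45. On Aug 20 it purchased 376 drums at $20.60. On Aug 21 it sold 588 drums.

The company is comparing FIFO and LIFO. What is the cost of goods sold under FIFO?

FIFO COGS: 101 @ $19.45 + 301 @ $21.75 + 186 @ $20.40 = $12,305.60
LIFO COGS: 376 @ $20.60 + 212 @ $23.45 = $12,717.00

COGS = $12,305.60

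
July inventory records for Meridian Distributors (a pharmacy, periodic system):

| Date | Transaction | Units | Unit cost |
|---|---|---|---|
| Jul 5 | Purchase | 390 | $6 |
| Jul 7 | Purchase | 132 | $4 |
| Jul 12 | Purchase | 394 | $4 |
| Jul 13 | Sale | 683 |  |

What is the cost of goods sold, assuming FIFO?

COGS = $3,512

Jul 13, 683 sold [FIFO — oldest first]: 390 @ $6 + 132 @ $4 + 161 @ $4 = $3,512
Ending inventory: 233 @ $4 = $932
Check: goods available $4,444 = COGS $3,512 + ending $932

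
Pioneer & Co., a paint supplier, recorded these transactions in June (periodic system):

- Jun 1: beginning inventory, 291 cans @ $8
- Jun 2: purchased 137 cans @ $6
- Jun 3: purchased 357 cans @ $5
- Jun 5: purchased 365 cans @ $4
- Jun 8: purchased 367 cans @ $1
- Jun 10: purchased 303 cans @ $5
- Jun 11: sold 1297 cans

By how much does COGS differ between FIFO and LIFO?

FIFO COGS: 291 @ $8 + 137 @ $6 + 357 @ $5 + 365 @ $4 + 147 @ $1 = $6,542
LIFO COGS: 303 @ $5 + 367 @ $1 + 365 @ $4 + 262 @ $5 = $4,652
Difference = |$6,542 − $4,652| = $1,890

$1,890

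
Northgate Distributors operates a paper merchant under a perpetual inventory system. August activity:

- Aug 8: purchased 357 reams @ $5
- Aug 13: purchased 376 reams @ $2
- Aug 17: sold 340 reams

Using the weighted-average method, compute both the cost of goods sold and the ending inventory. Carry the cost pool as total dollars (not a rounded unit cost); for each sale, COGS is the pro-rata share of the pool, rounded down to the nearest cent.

COGS = $1,176.78; ending inventory = $1,360.22

After Aug 8: 357 on hand, pool $1,785.00 (≈ $5.0000 each)
After Aug 13: 733 on hand, pool $2,537.00 (≈ $3.4611 each)
Aug 17, sell 340: 340/733 × $2,537.00 → $1,176.78
Ending inventory (cost pool remaining) = $1,360.22
Check: goods available $2,537.00 = COGS $1,176.78 + ending $1,360.22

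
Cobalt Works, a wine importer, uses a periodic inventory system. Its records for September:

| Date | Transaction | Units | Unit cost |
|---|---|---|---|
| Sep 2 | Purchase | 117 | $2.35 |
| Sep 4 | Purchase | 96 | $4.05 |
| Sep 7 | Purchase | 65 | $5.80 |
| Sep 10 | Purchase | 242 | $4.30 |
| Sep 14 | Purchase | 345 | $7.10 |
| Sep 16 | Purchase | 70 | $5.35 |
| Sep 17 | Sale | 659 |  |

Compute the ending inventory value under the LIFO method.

Sep 17, 659 sold [LIFO — newest first]: 70 @ $5.35 + 345 @ $7.10 + 242 @ $4.30 + 2 @ $5.80 = $3,876.20
Ending inventory: 117 @ $2.35 + 96 @ $4.05 + 63 @ $5.80 = $1,029.15

Ending inventory = $1,029.15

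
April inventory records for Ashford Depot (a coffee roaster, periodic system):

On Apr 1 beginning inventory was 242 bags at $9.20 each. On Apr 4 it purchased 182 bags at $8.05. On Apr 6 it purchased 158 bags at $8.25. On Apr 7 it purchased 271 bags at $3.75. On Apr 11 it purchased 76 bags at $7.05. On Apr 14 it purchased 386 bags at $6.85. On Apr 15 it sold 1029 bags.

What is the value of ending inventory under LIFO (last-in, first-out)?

Apr 15, 1029 sold [LIFO — newest first]: 386 @ $6.85 + 76 @ $7.05 + 271 @ $3.75 + 158 @ $8.25 + 138 @ $8.05 = $6,610.55
Ending inventory: 242 @ $9.20 + 44 @ $8.05 = $2,580.60
Check: goods available $9,191.15 = COGS $6,610.55 + ending $2,580.60

Ending inventory = $2,580.60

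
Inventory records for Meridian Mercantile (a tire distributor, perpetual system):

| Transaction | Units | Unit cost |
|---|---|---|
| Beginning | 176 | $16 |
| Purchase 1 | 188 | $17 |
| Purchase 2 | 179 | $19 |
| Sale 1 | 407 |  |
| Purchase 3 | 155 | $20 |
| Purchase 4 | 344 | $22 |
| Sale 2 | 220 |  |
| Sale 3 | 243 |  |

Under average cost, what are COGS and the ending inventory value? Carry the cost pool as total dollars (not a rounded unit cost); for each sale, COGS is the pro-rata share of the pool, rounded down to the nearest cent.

COGS = $16,552.80; ending inventory = $3,528.20

After Beginning: 176 on hand, pool $2,816.00 (≈ $16.0000 each)
After Purchase 1: 364 on hand, pool $6,012.00 (≈ $16.5165 each)
After Purchase 2: 543 on hand, pool $9,413.00 (≈ $17.3352 each)
Sale 1, sell 407: 407/543 × $9,413.00 → $7,055.41
After Purchase 3: 291 on hand, pool $5,457.59 (≈ $18.7546 each)
After Purchase 4: 635 on hand, pool $13,025.59 (≈ $20.5127 each)
Sale 2, sell 220: 220/635 × $13,025.59 → $4,512.80
Sale 3, sell 243: 243/415 × $8,512.79 → $4,984.59
Total COGS = $7,055.41 + $4,512.80 + $4,984.59 = $16,552.80
Ending inventory (cost pool remaining) = $3,528.20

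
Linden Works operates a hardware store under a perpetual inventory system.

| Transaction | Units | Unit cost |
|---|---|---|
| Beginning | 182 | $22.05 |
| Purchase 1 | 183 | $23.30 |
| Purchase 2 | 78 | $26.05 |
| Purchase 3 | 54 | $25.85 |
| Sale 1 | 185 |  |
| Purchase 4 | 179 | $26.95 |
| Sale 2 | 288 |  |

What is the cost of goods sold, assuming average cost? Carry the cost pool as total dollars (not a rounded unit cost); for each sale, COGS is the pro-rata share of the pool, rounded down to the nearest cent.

After Beginning: 182 on hand, pool $4,013.10 (≈ $22.0500 each)
After Purchase 1: 365 on hand, pool $8,277.00 (≈ $22.6767 each)
After Purchase 2: 443 on hand, pool $10,308.90 (≈ $23.2707 each)
After Purchase 3: 497 on hand, pool $11,704.80 (≈ $23.5509 each)
Sale 1, sell 185: 185/497 × $11,704.80 → $4,356.91
After Purchase 4: 491 on hand, pool $12,171.94 (≈ $24.7901 each)
Sale 2, sell 288: 288/491 × $12,171.94 → $7,139.54
Total COGS = $4,356.91 + $7,139.54 = $11,496.45
Ending inventory (cost pool remaining) = $5,032.40

COGS = $11,496.45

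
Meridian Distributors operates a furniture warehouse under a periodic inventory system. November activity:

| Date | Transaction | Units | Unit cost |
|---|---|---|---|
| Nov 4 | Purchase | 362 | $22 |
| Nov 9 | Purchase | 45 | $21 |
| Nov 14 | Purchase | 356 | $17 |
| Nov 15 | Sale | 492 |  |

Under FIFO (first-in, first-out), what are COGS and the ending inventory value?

COGS = $10,354; ending inventory = $4,607

Nov 15, 492 sold [FIFO — oldest first]: 362 @ $22 + 45 @ $21 + 85 @ $17 = $10,354
Ending inventory: 271 @ $17 = $4,607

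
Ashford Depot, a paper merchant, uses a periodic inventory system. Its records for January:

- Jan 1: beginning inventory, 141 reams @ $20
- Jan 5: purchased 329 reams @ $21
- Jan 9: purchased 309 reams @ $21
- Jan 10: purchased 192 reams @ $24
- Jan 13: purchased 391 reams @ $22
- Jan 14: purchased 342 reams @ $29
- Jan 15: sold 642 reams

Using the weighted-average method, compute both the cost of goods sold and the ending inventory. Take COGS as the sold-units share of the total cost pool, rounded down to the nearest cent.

Jan 15, sell 642: 642/1704 × $39,346.00 → $14,824.02
Ending inventory (cost pool remaining) = $24,521.98

COGS = $14,824.02; ending inventory = $24,521.98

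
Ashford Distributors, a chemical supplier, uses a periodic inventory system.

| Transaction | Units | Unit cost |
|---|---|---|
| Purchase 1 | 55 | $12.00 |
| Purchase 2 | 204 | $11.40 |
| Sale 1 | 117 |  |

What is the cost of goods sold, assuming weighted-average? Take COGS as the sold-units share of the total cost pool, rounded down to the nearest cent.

COGS = $1,348.70

Sale 1, sell 117: 117/259 × $2,985.60 → $1,348.70
Ending inventory (cost pool remaining) = $1,636.90
Check: goods available $2,985.60 = COGS $1,348.70 + ending $1,636.90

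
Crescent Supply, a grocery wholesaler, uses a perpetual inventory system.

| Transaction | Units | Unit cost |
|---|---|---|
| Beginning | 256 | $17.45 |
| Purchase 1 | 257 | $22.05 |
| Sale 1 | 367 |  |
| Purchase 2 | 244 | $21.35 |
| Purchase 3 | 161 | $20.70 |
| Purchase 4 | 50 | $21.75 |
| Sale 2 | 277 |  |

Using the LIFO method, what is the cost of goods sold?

COGS = $13,415.65

Sale 1 (367) [LIFO — newest first]: 257 @ $22.05 + 110 @ $17.45 = $7,586.35
Sale 2 (277) [LIFO — newest first]: 50 @ $21.75 + 161 @ $20.70 + 66 @ $21.35 = $5,829.30
Total COGS = $7,586.35 + $5,829.30 = $13,415.65
Ending inventory: 146 @ $17.45 + 178 @ $21.35 = $6,348.00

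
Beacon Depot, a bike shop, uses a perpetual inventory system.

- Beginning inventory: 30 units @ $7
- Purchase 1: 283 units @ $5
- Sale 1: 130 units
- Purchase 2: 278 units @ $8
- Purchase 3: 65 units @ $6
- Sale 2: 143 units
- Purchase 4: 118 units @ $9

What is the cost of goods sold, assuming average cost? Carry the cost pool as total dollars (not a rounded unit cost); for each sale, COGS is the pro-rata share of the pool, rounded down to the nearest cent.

COGS = $1,643.86

After Beginning: 30 on hand, pool $210.00 (≈ $7.0000 each)
After Purchase 1: 313 on hand, pool $1,625.00 (≈ $5.1917 each)
Sale 1, sell 130: 130/313 × $1,625.00 → $674.92
After Purchase 2: 461 on hand, pool $3,174.08 (≈ $6.8852 each)
After Purchase 3: 526 on hand, pool $3,564.08 (≈ $6.7758 each)
Sale 2, sell 143: 143/526 × $3,564.08 → $968.94
After Purchase 4: 501 on hand, pool $3,657.14 (≈ $7.2997 each)
Total COGS = $674.92 + $968.94 = $1,643.86
Ending inventory (cost pool remaining) = $3,657.14
Check: goods available $5,301.00 = COGS $1,643.86 + ending $3,657.14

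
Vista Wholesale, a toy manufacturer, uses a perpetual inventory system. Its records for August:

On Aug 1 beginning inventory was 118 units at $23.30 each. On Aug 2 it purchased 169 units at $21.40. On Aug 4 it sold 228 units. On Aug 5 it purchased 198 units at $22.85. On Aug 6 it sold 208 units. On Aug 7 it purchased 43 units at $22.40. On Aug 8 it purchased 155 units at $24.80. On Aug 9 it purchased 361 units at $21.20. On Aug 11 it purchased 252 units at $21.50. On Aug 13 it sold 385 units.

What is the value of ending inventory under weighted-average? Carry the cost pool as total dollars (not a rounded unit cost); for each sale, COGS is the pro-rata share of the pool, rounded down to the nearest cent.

Ending inventory = $10,488.96

After Aug 1: 118 on hand, pool $2,749.40 (≈ $23.3000 each)
After Aug 2: 287 on hand, pool $6,366.00 (≈ $22.1812 each)
Aug 4, sell 228: 228/287 × $6,366.00 → $5,057.31
After Aug 5: 257 on hand, pool $5,832.99 (≈ $22.6965 each)
Aug 6, sell 208: 208/257 × $5,832.99 → $4,720.86
After Aug 7: 92 on hand, pool $2,075.33 (≈ $22.5579 each)
After Aug 8: 247 on hand, pool $5,919.33 (≈ $23.9649 each)
After Aug 9: 608 on hand, pool $13,572.53 (≈ $22.3232 each)
After Aug 11: 860 on hand, pool $18,990.53 (≈ $22.0820 each)
Aug 13, sell 385: 385/860 × $18,990.53 → $8,501.57
Total COGS = $5,057.31 + $4,720.86 + $8,501.57 = $18,279.74
Ending inventory (cost pool remaining) = $10,488.96
Check: goods available $28,768.70 = COGS $18,279.74 + ending $10,488.96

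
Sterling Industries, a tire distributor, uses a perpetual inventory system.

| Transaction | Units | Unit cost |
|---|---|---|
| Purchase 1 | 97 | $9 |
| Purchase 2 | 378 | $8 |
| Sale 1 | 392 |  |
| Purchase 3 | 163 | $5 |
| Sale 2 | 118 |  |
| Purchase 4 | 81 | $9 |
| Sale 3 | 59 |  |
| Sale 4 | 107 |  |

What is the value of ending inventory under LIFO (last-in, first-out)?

Sale 1 (392) [LIFO — newest first]: 378 @ $8 + 14 @ $9 = $3,150
Sale 2 (118) [LIFO — newest first]: 118 @ $5 = $590
Sale 3 (59) [LIFO — newest first]: 59 @ $9 = $531
Sale 4 (107) [LIFO — newest first]: 22 @ $9 + 45 @ $5 + 40 @ $9 = $783
Total COGS = $3,150 + $590 + $531 + $783 = $5,054
Ending inventory: 43 @ $9 = $387
Check: goods available $5,441 = COGS $5,054 + ending $387

Ending inventory = $387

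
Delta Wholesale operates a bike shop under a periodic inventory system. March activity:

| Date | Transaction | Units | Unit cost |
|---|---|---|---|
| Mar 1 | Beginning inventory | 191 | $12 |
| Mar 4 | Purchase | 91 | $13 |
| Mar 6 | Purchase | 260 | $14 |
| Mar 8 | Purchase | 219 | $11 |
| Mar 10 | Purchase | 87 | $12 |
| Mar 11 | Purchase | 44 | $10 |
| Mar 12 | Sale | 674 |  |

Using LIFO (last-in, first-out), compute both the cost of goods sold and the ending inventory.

COGS = $8,365; ending inventory = $2,643

Mar 12, 674 sold [LIFO — newest first]: 44 @ $10 + 87 @ $12 + 219 @ $11 + 260 @ $14 + 64 @ $13 = $8,365
Ending inventory: 191 @ $12 + 27 @ $13 = $2,643
Check: goods available $11,008 = COGS $8,365 + ending $2,643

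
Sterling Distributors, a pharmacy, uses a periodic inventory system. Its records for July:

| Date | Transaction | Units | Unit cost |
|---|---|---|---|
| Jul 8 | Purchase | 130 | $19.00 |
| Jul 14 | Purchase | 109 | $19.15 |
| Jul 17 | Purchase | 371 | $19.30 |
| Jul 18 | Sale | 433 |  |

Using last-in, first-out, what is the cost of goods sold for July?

COGS = $8,347.60

Jul 18, 433 sold [LIFO — newest first]: 371 @ $19.30 + 62 @ $19.15 = $8,347.60
Ending inventory: 130 @ $19.00 + 47 @ $19.15 = $3,370.05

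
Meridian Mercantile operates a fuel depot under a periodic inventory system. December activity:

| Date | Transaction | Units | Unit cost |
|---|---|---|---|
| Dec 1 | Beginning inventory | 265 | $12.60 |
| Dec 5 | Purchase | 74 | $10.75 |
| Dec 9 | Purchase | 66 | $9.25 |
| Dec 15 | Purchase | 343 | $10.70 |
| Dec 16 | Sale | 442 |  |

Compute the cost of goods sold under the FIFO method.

Dec 16, 442 sold [FIFO — oldest first]: 265 @ $12.60 + 74 @ $10.75 + 66 @ $9.25 + 37 @ $10.70 = $5,140.90
Ending inventory: 306 @ $10.70 = $3,274.20

COGS = $5,140.90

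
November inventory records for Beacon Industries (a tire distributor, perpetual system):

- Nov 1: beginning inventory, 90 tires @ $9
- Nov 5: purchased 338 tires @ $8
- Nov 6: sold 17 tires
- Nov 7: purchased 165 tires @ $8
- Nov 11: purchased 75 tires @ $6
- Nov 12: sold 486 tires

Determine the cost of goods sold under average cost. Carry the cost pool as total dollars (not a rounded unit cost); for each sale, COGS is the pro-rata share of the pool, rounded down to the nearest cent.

After Nov 1: 90 on hand, pool $810.00 (≈ $9.0000 each)
After Nov 5: 428 on hand, pool $3,514.00 (≈ $8.2103 each)
Nov 6, sell 17: 17/428 × $3,514.00 → $139.57
After Nov 7: 576 on hand, pool $4,694.43 (≈ $8.1501 each)
After Nov 11: 651 on hand, pool $5,144.43 (≈ $7.9024 each)
Nov 12, sell 486: 486/651 × $5,144.43 → $3,840.54
Total COGS = $139.57 + $3,840.54 = $3,980.11
Ending inventory (cost pool remaining) = $1,303.89

COGS = $3,980.11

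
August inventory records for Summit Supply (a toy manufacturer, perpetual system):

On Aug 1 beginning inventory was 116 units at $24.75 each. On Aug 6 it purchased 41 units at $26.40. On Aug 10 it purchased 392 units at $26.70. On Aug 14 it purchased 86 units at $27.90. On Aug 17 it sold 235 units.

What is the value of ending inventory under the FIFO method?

Aug 17, 235 sold [FIFO — oldest first]: 116 @ $24.75 + 41 @ $26.40 + 78 @ $26.70 = $6,036.00
Ending inventory: 314 @ $26.70 + 86 @ $27.90 = $10,783.20
Check: goods available $16,819.20 = COGS $6,036.00 + ending $10,783.20

Ending inventory = $10,783.20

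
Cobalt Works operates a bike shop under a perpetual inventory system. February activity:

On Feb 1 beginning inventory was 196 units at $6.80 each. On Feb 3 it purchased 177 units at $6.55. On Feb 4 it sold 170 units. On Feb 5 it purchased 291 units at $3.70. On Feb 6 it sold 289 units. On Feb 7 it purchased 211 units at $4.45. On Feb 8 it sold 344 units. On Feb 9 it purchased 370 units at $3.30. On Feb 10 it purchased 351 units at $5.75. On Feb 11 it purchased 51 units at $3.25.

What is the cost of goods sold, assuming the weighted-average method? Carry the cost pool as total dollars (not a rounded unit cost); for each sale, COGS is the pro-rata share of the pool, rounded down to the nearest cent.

COGS = $4,170.54

After Feb 1: 196 on hand, pool $1,332.80 (≈ $6.8000 each)
After Feb 3: 373 on hand, pool $2,492.15 (≈ $6.6814 each)
Feb 4, sell 170: 170/373 × $2,492.15 → $1,135.83
After Feb 5: 494 on hand, pool $2,433.02 (≈ $4.9251 each)
Feb 6, sell 289: 289/494 × $2,433.02 → $1,423.36
After Feb 7: 416 on hand, pool $1,948.61 (≈ $4.6842 each)
Feb 8, sell 344: 344/416 × $1,948.61 → $1,611.35
After Feb 9: 442 on hand, pool $1,558.26 (≈ $3.5255 each)
After Feb 10: 793 on hand, pool $3,576.51 (≈ $4.5101 each)
After Feb 11: 844 on hand, pool $3,742.26 (≈ $4.4340 each)
Total COGS = $1,135.83 + $1,423.36 + $1,611.35 = $4,170.54
Ending inventory (cost pool remaining) = $3,742.26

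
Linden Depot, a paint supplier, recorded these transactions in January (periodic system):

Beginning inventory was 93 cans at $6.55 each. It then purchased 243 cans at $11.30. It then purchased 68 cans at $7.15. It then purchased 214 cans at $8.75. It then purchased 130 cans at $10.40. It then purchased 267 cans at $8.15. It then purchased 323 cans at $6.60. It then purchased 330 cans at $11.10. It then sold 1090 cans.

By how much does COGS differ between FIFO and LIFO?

$63.95

FIFO COGS: 93 @ $6.55 + 243 @ $11.30 + 68 @ $7.15 + 214 @ $8.75 + 130 @ $10.40 + 267 @ $8.15 + 75 @ $6.60 = $9,736.80
LIFO COGS: 330 @ $11.10 + 323 @ $6.60 + 267 @ $8.15 + 130 @ $10.40 + 40 @ $8.75 = $9,672.85
Difference = |$9,736.80 − $9,672.85| = $63.95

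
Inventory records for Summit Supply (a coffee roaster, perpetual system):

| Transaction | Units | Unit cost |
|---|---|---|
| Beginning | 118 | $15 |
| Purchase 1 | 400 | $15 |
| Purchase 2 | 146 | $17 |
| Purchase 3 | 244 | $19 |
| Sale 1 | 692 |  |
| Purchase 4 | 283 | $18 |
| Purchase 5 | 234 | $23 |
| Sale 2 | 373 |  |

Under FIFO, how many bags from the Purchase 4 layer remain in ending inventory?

Sale 1 (692) [FIFO — oldest first]: 118 @ $15 + 400 @ $15 + 146 @ $17 + 28 @ $19 = $10,784
Sale 2 (373) [FIFO — oldest first]: 216 @ $19 + 157 @ $18 = $6,930
Total COGS = $10,784 + $6,930 = $17,714
Ending inventory: 126 @ $18 + 234 @ $23 = $7,650
Check: goods available $25,364 = COGS $17,714 + ending $7,650

126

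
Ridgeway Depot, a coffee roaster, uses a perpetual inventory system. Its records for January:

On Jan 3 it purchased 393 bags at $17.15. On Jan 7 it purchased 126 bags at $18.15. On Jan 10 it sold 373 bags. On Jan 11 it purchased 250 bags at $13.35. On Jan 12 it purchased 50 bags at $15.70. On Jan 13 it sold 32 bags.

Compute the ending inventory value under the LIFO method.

Jan 10, 373 sold [LIFO — newest first]: 126 @ $18.15 + 247 @ $17.15 = $6,522.95
Jan 13, 32 sold [LIFO — newest first]: 32 @ $15.70 = $502.40
Total COGS = $6,522.95 + $502.40 = $7,025.35
Ending inventory: 146 @ $17.15 + 250 @ $13.35 + 18 @ $15.70 = $6,124.00

Ending inventory = $6,124.00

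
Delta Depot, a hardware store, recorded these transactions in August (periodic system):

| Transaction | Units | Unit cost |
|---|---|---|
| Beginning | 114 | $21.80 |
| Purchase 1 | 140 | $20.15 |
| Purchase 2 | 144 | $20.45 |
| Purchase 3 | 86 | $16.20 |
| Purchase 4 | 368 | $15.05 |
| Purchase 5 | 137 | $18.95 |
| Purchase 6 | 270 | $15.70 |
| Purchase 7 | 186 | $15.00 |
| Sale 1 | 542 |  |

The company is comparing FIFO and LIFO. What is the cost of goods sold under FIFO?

COGS = $10,517.10

FIFO COGS: 114 @ $21.80 + 140 @ $20.15 + 144 @ $20.45 + 86 @ $16.20 + 58 @ $15.05 = $10,517.10
LIFO COGS: 186 @ $15.00 + 270 @ $15.70 + 86 @ $18.95 = $8,658.70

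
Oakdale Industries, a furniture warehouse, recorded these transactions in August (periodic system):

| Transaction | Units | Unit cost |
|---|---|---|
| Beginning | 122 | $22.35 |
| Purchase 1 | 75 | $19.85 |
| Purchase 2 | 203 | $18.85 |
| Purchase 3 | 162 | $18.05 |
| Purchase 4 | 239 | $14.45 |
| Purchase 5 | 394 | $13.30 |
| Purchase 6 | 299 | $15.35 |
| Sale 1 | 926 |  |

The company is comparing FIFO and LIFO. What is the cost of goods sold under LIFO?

FIFO COGS: 122 @ $22.35 + 75 @ $19.85 + 203 @ $18.85 + 162 @ $18.05 + 239 @ $14.45 + 125 @ $13.30 = $16,082.15
LIFO COGS: 299 @ $15.35 + 394 @ $13.30 + 233 @ $14.45 = $13,196.70

COGS = $13,196.70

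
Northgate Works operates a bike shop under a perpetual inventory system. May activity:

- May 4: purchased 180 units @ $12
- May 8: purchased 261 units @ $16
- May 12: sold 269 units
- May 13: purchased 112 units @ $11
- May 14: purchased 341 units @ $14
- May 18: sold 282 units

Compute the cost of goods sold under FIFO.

COGS = $7,546

May 12, 269 sold [FIFO — oldest first]: 180 @ $12 + 89 @ $16 = $3,584
May 18, 282 sold [FIFO — oldest first]: 172 @ $16 + 110 @ $11 = $3,962
Total COGS = $3,584 + $3,962 = $7,546
Ending inventory: 2 @ $11 + 341 @ $14 = $4,796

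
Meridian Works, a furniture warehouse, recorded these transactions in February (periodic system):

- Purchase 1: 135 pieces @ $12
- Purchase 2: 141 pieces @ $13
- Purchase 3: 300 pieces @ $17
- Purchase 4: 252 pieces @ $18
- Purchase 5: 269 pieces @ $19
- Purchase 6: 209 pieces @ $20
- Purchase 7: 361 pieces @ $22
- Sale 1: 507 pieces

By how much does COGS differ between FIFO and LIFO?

FIFO COGS: 135 @ $12 + 141 @ $13 + 231 @ $17 = $7,380
LIFO COGS: 361 @ $22 + 146 @ $20 = $10,862
Difference = |$7,380 − $10,862| = $3,482

$3,482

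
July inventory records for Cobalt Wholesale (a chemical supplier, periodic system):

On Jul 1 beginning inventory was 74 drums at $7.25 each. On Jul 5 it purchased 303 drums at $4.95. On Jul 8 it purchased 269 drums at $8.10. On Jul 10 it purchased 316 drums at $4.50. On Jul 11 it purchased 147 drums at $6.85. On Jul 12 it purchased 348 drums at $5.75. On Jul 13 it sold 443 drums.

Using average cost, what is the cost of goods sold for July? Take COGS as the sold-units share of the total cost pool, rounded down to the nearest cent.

Jul 13, sell 443: 443/1457 × $8,645.20 → $2,628.56
Ending inventory (cost pool remaining) = $6,016.64
Check: goods available $8,645.20 = COGS $2,628.56 + ending $6,016.64

COGS = $2,628.56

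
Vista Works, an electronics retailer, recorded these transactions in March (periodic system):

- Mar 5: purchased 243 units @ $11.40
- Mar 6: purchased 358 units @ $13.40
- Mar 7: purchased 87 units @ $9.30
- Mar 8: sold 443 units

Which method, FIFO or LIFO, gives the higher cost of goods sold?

LIFO

FIFO COGS: 243 @ $11.40 + 200 @ $13.40 = $5,450.20
LIFO COGS: 87 @ $9.30 + 356 @ $13.40 = $5,579.50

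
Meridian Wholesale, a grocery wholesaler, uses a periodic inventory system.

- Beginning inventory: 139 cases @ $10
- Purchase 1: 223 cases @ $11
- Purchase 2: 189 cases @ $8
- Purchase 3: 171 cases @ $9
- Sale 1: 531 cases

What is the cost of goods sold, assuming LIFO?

COGS = $4,932

Sale 1 (531) [LIFO — newest first]: 171 @ $9 + 189 @ $8 + 171 @ $11 = $4,932
Ending inventory: 139 @ $10 + 52 @ $11 = $1,962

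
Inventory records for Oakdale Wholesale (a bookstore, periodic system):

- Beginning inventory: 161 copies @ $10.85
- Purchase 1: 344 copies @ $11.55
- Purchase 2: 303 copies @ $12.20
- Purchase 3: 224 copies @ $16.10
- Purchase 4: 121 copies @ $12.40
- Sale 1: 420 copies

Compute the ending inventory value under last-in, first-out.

Sale 1 (420) [LIFO — newest first]: 121 @ $12.40 + 224 @ $16.10 + 75 @ $12.20 = $6,021.80
Ending inventory: 161 @ $10.85 + 344 @ $11.55 + 228 @ $12.20 = $8,501.65

Ending inventory = $8,501.65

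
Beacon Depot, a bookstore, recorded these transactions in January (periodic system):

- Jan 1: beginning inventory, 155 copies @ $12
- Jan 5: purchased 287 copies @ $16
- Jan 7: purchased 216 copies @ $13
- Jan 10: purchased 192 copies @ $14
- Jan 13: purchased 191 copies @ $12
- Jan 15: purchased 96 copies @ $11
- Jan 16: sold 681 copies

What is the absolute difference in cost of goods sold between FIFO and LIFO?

$920

FIFO COGS: 155 @ $12 + 287 @ $16 + 216 @ $13 + 23 @ $14 = $9,582
LIFO COGS: 96 @ $11 + 191 @ $12 + 192 @ $14 + 202 @ $13 = $8,662
Difference = |$9,582 − $8,662| = $920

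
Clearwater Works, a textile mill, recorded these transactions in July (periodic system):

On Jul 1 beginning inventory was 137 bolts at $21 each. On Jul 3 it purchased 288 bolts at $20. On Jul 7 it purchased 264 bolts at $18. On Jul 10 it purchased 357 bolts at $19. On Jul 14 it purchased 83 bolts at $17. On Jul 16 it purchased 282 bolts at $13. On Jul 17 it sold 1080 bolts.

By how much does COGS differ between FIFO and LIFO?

FIFO COGS: 137 @ $21 + 288 @ $20 + 264 @ $18 + 357 @ $19 + 34 @ $17 = $20,750
LIFO COGS: 282 @ $13 + 83 @ $17 + 357 @ $19 + 264 @ $18 + 94 @ $20 = $18,492
Difference = |$20,750 − $18,492| = $2,258

$2,258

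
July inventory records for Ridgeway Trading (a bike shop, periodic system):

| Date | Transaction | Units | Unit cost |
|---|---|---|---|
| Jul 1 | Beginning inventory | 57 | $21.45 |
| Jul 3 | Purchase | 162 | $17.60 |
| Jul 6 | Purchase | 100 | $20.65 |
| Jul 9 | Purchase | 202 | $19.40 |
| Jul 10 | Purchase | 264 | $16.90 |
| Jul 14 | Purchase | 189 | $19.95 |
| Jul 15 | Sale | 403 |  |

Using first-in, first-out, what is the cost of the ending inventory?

Jul 15, 403 sold [FIFO — oldest first]: 57 @ $21.45 + 162 @ $17.60 + 100 @ $20.65 + 84 @ $19.40 = $7,768.45
Ending inventory: 118 @ $19.40 + 264 @ $16.90 + 189 @ $19.95 = $10,521.35

Ending inventory = $10,521.35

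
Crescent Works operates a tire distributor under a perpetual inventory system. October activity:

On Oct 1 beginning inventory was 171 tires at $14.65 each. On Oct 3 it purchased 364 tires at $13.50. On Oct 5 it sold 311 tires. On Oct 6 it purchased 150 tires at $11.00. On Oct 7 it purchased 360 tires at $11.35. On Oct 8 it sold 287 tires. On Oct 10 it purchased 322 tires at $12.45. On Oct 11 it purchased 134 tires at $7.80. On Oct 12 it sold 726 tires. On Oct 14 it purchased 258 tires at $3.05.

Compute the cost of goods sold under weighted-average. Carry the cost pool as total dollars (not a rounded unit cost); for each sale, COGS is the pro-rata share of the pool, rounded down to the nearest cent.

After Oct 1: 171 on hand, pool $2,505.15 (≈ $14.6500 each)
After Oct 3: 535 on hand, pool $7,419.15 (≈ $13.8676 each)
Oct 5, sell 311: 311/535 × $7,419.15 → $4,312.81
After Oct 6: 374 on hand, pool $4,756.34 (≈ $12.7175 each)
After Oct 7: 734 on hand, pool $8,842.34 (≈ $12.0468 each)
Oct 8, sell 287: 287/734 × $8,842.34 → $3,457.42
After Oct 10: 769 on hand, pool $9,393.82 (≈ $12.2156 each)
After Oct 11: 903 on hand, pool $10,439.02 (≈ $11.5604 each)
Oct 12, sell 726: 726/903 × $10,439.02 → $8,392.83
After Oct 14: 435 on hand, pool $2,833.09 (≈ $6.5129 each)
Total COGS = $4,312.81 + $3,457.42 + $8,392.83 = $16,163.06
Ending inventory (cost pool remaining) = $2,833.09
Check: goods available $18,996.15 = COGS $16,163.06 + ending $2,833.09

COGS = $16,163.06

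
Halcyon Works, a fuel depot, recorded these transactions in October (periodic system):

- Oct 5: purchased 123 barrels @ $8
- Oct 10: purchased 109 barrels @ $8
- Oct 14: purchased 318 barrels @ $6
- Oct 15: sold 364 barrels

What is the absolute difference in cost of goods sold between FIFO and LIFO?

$372

FIFO COGS: 123 @ $8 + 109 @ $8 + 132 @ $6 = $2,648
LIFO COGS: 318 @ $6 + 46 @ $8 = $2,276
Difference = |$2,648 − $2,276| = $372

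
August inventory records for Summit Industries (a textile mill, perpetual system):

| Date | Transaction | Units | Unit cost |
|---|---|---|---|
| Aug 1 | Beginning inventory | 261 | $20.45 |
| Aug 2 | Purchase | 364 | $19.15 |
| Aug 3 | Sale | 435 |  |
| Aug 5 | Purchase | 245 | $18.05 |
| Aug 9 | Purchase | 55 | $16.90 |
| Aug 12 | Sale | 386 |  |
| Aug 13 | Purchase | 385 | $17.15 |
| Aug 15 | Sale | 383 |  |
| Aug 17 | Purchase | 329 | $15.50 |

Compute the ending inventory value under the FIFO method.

Ending inventory = $6,917.40

Aug 3, 435 sold [FIFO — oldest first]: 261 @ $20.45 + 174 @ $19.15 = $8,669.55
Aug 12, 386 sold [FIFO — oldest first]: 190 @ $19.15 + 196 @ $18.05 = $7,176.30
Aug 15, 383 sold [FIFO — oldest first]: 49 @ $18.05 + 55 @ $16.90 + 279 @ $17.15 = $6,598.80
Total COGS = $8,669.55 + $7,176.30 + $6,598.80 = $22,444.65
Ending inventory: 106 @ $17.15 + 329 @ $15.50 = $6,917.40
Check: goods available $29,362.05 = COGS $22,444.65 + ending $6,917.40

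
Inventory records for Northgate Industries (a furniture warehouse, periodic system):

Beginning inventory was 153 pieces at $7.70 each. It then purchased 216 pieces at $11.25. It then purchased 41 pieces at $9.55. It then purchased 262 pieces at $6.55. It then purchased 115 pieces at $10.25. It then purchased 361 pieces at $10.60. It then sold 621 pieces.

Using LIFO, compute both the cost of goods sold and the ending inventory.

Sale 1 (621) [LIFO — newest first]: 361 @ $10.60 + 115 @ $10.25 + 145 @ $6.55 = $5,955.10
Ending inventory: 153 @ $7.70 + 216 @ $11.25 + 41 @ $9.55 + 117 @ $6.55 = $4,766.00

COGS = $5,955.10; ending inventory = $4,766.00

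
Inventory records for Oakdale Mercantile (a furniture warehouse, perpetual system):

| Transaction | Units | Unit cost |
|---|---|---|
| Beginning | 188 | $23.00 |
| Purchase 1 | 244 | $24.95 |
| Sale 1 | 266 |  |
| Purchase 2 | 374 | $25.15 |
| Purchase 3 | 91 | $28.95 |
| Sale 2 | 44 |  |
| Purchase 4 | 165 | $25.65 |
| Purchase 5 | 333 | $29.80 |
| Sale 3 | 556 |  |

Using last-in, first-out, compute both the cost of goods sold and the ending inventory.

Sale 1 (266) [LIFO — newest first]: 244 @ $24.95 + 22 @ $23.00 = $6,593.80
Sale 2 (44) [LIFO — newest first]: 44 @ $28.95 = $1,273.80
Sale 3 (556) [LIFO — newest first]: 333 @ $29.80 + 165 @ $25.65 + 47 @ $28.95 + 11 @ $25.15 = $15,792.95
Total COGS = $6,593.80 + $1,273.80 + $15,792.95 = $23,660.55
Ending inventory: 166 @ $23.00 + 363 @ $25.15 = $12,947.45
Check: goods available $36,608.00 = COGS $23,660.55 + ending $12,947.45

COGS = $23,660.55; ending inventory = $12,947.45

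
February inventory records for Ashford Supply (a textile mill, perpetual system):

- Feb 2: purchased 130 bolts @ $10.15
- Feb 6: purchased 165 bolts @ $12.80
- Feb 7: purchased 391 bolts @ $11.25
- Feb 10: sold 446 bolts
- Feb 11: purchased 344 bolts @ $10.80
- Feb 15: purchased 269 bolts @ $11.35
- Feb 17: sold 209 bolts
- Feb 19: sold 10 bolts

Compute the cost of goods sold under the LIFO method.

COGS = $7,588.40

Feb 10, 446 sold [LIFO — newest first]: 391 @ $11.25 + 55 @ $12.80 = $5,102.75
Feb 17, 209 sold [LIFO — newest first]: 209 @ $11.35 = $2,372.15
Feb 19, 10 sold [LIFO — newest first]: 10 @ $11.35 = $113.50
Total COGS = $5,102.75 + $2,372.15 + $113.50 = $7,588.40
Ending inventory: 130 @ $10.15 + 110 @ $12.80 + 344 @ $10.80 + 50 @ $11.35 = $7,010.20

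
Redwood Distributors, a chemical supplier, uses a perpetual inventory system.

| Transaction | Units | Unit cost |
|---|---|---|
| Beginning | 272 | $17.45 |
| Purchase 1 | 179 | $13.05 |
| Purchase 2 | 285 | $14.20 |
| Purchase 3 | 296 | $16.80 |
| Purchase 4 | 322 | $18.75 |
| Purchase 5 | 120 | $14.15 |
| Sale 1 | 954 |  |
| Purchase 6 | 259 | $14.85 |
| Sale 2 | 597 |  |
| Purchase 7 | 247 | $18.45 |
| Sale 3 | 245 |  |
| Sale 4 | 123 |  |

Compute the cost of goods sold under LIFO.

Sale 1 (954) [LIFO — newest first]: 120 @ $14.15 + 322 @ $18.75 + 296 @ $16.80 + 216 @ $14.20 = $15,775.50
Sale 2 (597) [LIFO — newest first]: 259 @ $14.85 + 69 @ $14.20 + 179 @ $13.05 + 90 @ $17.45 = $8,732.40
Sale 3 (245) [LIFO — newest first]: 245 @ $18.45 = $4,520.25
Sale 4 (123) [LIFO — newest first]: 2 @ $18.45 + 121 @ $17.45 = $2,148.35
Total COGS = $15,775.50 + $8,732.40 + $4,520.25 + $2,148.35 = $31,176.50
Ending inventory: 61 @ $17.45 = $1,064.45
Check: goods available $32,240.95 = COGS $31,176.50 + ending $1,064.45

COGS = $31,176.50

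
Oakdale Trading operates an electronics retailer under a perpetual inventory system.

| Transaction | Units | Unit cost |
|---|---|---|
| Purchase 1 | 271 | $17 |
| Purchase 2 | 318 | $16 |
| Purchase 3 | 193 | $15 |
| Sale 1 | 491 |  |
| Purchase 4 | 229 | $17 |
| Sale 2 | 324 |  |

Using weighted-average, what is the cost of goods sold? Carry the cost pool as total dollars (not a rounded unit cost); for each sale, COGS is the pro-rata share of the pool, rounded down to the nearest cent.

After Purchase 1: 271 on hand, pool $4,607.00 (≈ $17.0000 each)
After Purchase 2: 589 on hand, pool $9,695.00 (≈ $16.4601 each)
After Purchase 3: 782 on hand, pool $12,590.00 (≈ $16.0997 each)
Sale 1, sell 491: 491/782 × $12,590.00 → $7,904.97
After Purchase 4: 520 on hand, pool $8,578.03 (≈ $16.4962 each)
Sale 2, sell 324: 324/520 × $8,578.03 → $5,344.77
Total COGS = $7,904.97 + $5,344.77 = $13,249.74
Ending inventory (cost pool remaining) = $3,233.26

COGS = $13,249.74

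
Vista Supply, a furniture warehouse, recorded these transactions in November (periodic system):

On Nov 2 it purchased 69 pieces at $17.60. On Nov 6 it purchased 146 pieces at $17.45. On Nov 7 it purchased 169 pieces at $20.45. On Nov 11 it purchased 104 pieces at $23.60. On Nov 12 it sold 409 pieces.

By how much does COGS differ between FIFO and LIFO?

$475.50

FIFO COGS: 69 @ $17.60 + 146 @ $17.45 + 169 @ $20.45 + 25 @ $23.60 = $7,808.15
LIFO COGS: 104 @ $23.60 + 169 @ $20.45 + 136 @ $17.45 = $8,283.65
Difference = |$7,808.15 − $8,283.65| = $475.50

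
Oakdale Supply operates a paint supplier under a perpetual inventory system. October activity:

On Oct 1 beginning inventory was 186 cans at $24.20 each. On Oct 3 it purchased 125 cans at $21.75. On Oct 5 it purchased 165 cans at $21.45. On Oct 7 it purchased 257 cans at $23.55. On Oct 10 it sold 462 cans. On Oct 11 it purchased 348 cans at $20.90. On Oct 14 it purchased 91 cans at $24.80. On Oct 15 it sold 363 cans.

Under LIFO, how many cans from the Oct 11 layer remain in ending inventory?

Oct 10, 462 sold [LIFO — newest first]: 257 @ $23.55 + 165 @ $21.45 + 40 @ $21.75 = $10,461.60
Oct 15, 363 sold [LIFO — newest first]: 91 @ $24.80 + 272 @ $20.90 = $7,941.60
Total COGS = $10,461.60 + $7,941.60 = $18,403.20
Ending inventory: 186 @ $24.20 + 85 @ $21.75 + 76 @ $20.90 = $7,938.35
Check: goods available $26,341.55 = COGS $18,403.20 + ending $7,938.35

76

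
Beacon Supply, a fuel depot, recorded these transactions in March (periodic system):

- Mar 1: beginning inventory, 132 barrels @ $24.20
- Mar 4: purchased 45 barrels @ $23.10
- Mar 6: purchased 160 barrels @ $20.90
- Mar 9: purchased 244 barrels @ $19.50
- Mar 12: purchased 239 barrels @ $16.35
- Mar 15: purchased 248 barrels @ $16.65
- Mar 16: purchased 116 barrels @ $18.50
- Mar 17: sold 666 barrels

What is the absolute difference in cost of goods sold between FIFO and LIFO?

FIFO COGS: 132 @ $24.20 + 45 @ $23.10 + 160 @ $20.90 + 244 @ $19.50 + 85 @ $16.35 = $13,725.65
LIFO COGS: 116 @ $18.50 + 248 @ $16.65 + 239 @ $16.35 + 63 @ $19.50 = $11,411.35
Difference = |$13,725.65 − $11,411.35| = $2,314.30

$2,314.30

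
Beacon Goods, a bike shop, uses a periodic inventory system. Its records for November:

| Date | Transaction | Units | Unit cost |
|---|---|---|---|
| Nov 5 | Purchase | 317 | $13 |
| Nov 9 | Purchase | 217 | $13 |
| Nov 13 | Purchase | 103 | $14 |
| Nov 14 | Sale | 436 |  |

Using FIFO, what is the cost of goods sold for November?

Nov 14, 436 sold [FIFO — oldest first]: 317 @ $13 + 119 @ $13 = $5,668
Ending inventory: 98 @ $13 + 103 @ $14 = $2,716
Check: goods available $8,384 = COGS $5,668 + ending $2,716

COGS = $5,668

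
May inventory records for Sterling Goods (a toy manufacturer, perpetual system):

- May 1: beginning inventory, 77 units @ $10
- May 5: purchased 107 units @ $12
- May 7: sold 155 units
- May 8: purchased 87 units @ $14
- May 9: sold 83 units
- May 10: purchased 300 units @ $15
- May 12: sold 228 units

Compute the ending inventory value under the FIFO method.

May 7, 155 sold [FIFO — oldest first]: 77 @ $10 + 78 @ $12 = $1,706
May 9, 83 sold [FIFO — oldest first]: 29 @ $12 + 54 @ $14 = $1,104
May 12, 228 sold [FIFO — oldest first]: 33 @ $14 + 195 @ $15 = $3,387
Total COGS = $1,706 + $1,104 + $3,387 = $6,197
Ending inventory: 105 @ $15 = $1,575
Check: goods available $7,772 = COGS $6,197 + ending $1,575

Ending inventory = $1,575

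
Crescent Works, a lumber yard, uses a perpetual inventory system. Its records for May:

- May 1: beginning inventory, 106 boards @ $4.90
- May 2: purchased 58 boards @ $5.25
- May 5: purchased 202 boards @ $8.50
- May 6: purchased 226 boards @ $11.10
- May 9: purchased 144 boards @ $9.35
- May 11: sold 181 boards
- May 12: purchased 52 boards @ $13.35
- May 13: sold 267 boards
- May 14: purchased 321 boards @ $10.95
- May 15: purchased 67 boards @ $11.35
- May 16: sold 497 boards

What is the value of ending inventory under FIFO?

May 11, 181 sold [FIFO — oldest first]: 106 @ $4.90 + 58 @ $5.25 + 17 @ $8.50 = $968.40
May 13, 267 sold [FIFO — oldest first]: 185 @ $8.50 + 82 @ $11.10 = $2,482.70
May 16, 497 sold [FIFO — oldest first]: 144 @ $11.10 + 144 @ $9.35 + 52 @ $13.35 + 157 @ $10.95 = $5,358.15
Total COGS = $968.40 + $2,482.70 + $5,358.15 = $8,809.25
Ending inventory: 164 @ $10.95 + 67 @ $11.35 = $2,556.25
Check: goods available $11,365.50 = COGS $8,809.25 + ending $2,556.25

Ending inventory = $2,556.25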